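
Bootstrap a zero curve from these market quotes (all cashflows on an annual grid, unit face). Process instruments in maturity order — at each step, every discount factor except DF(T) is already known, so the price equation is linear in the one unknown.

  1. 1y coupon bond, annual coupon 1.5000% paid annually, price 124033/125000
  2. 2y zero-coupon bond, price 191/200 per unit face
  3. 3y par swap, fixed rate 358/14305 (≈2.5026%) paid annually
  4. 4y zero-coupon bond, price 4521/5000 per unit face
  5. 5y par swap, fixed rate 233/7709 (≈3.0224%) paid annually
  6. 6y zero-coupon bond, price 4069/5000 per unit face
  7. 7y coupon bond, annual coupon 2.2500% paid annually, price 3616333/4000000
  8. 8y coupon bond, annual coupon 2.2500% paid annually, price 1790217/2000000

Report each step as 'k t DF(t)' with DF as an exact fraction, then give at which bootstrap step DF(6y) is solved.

1 1 611/625
2 2 191/200
3 3 2321/2500
4 4 4521/5000
5 5 4301/5000
6 6 4069/5000
7 7 1529/2000
8 8 7389/10000
DF(6y) is solved at step 6

step 1 [1y] bond c/1=3/200: DF=(124033/125000 − 3/200·(0))/(1+3/200) = 611/625 ≈ 0.977600
step 2 [2y] zero: DF = P = 191/200 ≈ 0.955000
step 3 [3y] swap r/1=358/14305: DF=(1 − 358/14305·(0.977600+0.955000))/(1+358/14305) = 2321/2500 ≈ 0.928400
step 4 [4y] zero: DF = P = 4521/5000 ≈ 0.904200
step 5 [5y] swap r/1=233/7709: DF=(1 − 233/7709·(0.977600+0.955000+0.928400+0.904200))/(1+233/7709) = 4301/5000 ≈ 0.860200
step 6 [6y] zero: DF = P = 4069/5000 ≈ 0.813800
step 7 [7y] bond c/1=9/400: DF=(3616333/4000000 − 9/400·(0.977600+0.955000+0.928400+0.904200+0.860200+0.813800))/(1+9/400) = 1529/2000 ≈ 0.764500
step 8 [8y] bond c/1=9/400: DF=(1790217/2000000 − 9/400·(0.977600+0.955000+0.928400+0.904200+0.860200+0.813800+0.764500))/(1+9/400) = 7389/10000 ≈ 0.738900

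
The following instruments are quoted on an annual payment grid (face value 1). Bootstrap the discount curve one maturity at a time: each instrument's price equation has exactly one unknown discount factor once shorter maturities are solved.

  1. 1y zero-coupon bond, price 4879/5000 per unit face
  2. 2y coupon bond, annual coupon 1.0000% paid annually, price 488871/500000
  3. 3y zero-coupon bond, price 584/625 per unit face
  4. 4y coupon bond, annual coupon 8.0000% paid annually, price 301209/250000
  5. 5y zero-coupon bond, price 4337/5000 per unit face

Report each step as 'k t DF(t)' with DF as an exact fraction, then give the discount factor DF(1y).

step 1 [1y] zero: DF = P = 4879/5000 ≈ 0.975800
step 2 [2y] bond c/1=1/100: DF=(488871/500000 − 1/100·(0.975800))/(1+1/100) = 599/625 ≈ 0.958400
step 3 [3y] zero: DF = P = 584/625 ≈ 0.934400
step 4 [4y] bond c/1=2/25: DF=(301209/250000 − 2/25·(0.975800+0.958400+0.934400))/(1+2/25) = 9031/10000 ≈ 0.903100
step 5 [5y] zero: DF = P = 4337/5000 ≈ 0.867400

1 1 4879/5000
2 2 599/625
3 3 584/625
4 4 9031/10000
5 5 4337/5000
DF(1y) = 4879/5000 ≈ 0.975800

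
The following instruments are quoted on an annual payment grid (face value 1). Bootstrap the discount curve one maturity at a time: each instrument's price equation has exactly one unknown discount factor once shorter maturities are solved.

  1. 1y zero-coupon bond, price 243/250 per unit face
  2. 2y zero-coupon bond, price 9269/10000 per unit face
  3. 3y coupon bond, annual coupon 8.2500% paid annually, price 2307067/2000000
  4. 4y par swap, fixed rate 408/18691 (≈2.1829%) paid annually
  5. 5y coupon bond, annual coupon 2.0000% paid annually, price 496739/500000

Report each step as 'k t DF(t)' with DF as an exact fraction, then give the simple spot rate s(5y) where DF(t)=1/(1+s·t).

1 1 243/250
2 2 9269/10000
3 3 9209/10000
4 4 574/625
5 5 9007/10000
s(5y) = (1/(9007/10000) − 1)/(5) = 993/45035 ≈ 2.2050%

step 1 [1y] zero: DF = P = 243/250 ≈ 0.972000
step 2 [2y] zero: DF = P = 9269/10000 ≈ 0.926900
step 3 [3y] bond c/1=33/400: DF=(2307067/2000000 − 33/400·(0.972000+0.926900))/(1+33/400) = 9209/10000 ≈ 0.920900
step 4 [4y] swap r/1=408/18691: DF=(1 − 408/18691·(0.972000+0.926900+0.920900))/(1+408/18691) = 574/625 ≈ 0.918400
step 5 [5y] bond c/1=1/50: DF=(496739/500000 − 1/50·(0.972000+0.926900+0.920900+0.918400))/(1+1/50) = 9007/10000 ≈ 0.900700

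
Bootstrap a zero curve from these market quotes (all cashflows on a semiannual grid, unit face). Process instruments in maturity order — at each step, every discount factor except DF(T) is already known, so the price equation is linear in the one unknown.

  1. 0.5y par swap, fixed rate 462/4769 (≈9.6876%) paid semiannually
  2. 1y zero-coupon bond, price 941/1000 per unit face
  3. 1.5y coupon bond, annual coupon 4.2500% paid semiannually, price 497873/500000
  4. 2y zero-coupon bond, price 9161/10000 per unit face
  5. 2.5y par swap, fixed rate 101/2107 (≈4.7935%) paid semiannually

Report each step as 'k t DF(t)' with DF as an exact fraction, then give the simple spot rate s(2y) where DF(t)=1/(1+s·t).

1 1/2 4769/5000
2 1 941/1000
3 3/2 2339/2500
4 2 9161/10000
5 5/2 8889/10000
s(2y) = (1/(9161/10000) − 1)/(2) = 839/18322 ≈ 4.5792%

step 1 [0.5y] swap r/2=231/4769: DF=(1 − 231/4769·(0))/(1+231/4769) = 4769/5000 ≈ 0.953800
step 2 [1y] zero: DF = P = 941/1000 ≈ 0.941000
step 3 [1.5y] bond c/2=17/800: DF=(497873/500000 − 17/800·(0.953800+0.941000))/(1+17/800) = 2339/2500 ≈ 0.935600
step 4 [2y] zero: DF = P = 9161/10000 ≈ 0.916100
step 5 [2.5y] swap r/2=101/4214: DF=(1 − 101/4214·(0.953800+0.941000+0.935600+0.916100))/(1+101/4214) = 8889/10000 ≈ 0.888900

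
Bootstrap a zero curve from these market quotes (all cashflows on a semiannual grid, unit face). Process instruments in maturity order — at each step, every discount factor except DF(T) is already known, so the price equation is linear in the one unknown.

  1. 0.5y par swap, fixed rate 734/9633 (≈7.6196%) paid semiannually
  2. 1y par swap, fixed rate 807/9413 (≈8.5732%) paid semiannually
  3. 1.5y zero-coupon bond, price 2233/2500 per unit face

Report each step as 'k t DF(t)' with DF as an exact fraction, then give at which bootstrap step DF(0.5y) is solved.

step 1 [0.5y] swap r/2=367/9633: DF=(1 − 367/9633·(0))/(1+367/9633) = 9633/10000 ≈ 0.963300
step 2 [1y] swap r/2=807/18826: DF=(1 − 807/18826·(0.963300))/(1+807/18826) = 9193/10000 ≈ 0.919300
step 3 [1.5y] zero: DF = P = 2233/2500 ≈ 0.893200

1 1/2 9633/10000
2 1 9193/10000
3 3/2 2233/2500
DF(0.5y) is solved at step 1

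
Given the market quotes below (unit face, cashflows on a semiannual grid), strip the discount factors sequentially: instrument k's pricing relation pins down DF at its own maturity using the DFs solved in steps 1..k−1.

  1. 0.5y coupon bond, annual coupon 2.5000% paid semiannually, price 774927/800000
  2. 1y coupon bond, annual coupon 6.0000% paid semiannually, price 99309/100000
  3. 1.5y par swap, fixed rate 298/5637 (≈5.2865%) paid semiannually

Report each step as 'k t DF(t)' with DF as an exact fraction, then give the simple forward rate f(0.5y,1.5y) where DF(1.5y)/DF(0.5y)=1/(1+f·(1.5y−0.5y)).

step 1 [0.5y] bond c/2=1/80: DF=(774927/800000 − 1/80·(0))/(1+1/80) = 9567/10000 ≈ 0.956700
step 2 [1y] bond c/2=3/100: DF=(99309/100000 − 3/100·(0.956700))/(1+3/100) = 9363/10000 ≈ 0.936300
step 3 [1.5y] swap r/2=149/5637: DF=(1 − 149/5637·(0.956700+0.936300))/(1+149/5637) = 1851/2000 ≈ 0.925500

1 1/2 9567/10000
2 1 9363/10000
3 3/2 1851/2000
f(0.5y,1.5y) = ((9567/10000)/(1851/2000) − 1)/(1) = 104/3085 ≈ 3.3712%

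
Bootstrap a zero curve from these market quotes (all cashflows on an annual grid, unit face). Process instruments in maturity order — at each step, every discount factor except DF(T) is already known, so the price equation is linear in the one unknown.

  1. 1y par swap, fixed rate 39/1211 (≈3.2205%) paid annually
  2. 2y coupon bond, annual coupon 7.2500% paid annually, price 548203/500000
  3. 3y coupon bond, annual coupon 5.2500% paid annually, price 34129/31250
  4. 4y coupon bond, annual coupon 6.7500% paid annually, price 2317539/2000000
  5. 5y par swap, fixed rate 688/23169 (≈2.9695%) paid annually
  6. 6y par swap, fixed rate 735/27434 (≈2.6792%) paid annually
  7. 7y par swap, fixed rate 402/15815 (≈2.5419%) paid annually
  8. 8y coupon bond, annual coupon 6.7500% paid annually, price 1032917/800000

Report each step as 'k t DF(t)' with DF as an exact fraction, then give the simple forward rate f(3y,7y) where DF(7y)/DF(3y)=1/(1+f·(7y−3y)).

1 1 1211/1250
2 2 598/625
3 3 1177/1250
4 4 4521/5000
5 5 539/625
6 6 853/1000
7 7 1049/1250
8 8 1619/2000
f(3y,7y) = ((1177/1250)/(1049/1250) − 1)/(4) = 32/1049 ≈ 3.0505%

step 1 [1y] swap r/1=39/1211: DF=(1 − 39/1211·(0))/(1+39/1211) = 1211/1250 ≈ 0.968800
step 2 [2y] bond c/1=29/400: DF=(548203/500000 − 29/400·(0.968800))/(1+29/400) = 598/625 ≈ 0.956800
step 3 [3y] bond c/1=21/400: DF=(34129/31250 − 21/400·(0.968800+0.956800))/(1+21/400) = 1177/1250 ≈ 0.941600
step 4 [4y] bond c/1=27/400: DF=(2317539/2000000 − 27/400·(0.968800+0.956800+0.941600))/(1+27/400) = 4521/5000 ≈ 0.904200
step 5 [5y] swap r/1=688/23169: DF=(1 − 688/23169·(0.968800+0.956800+0.941600+0.904200))/(1+688/23169) = 539/625 ≈ 0.862400
step 6 [6y] swap r/1=735/27434: DF=(1 − 735/27434·(0.968800+0.956800+0.941600+0.904200+0.862400))/(1+735/27434) = 853/1000 ≈ 0.853000
step 7 [7y] swap r/1=402/15815: DF=(1 − 402/15815·(0.968800+0.956800+0.941600+0.904200+0.862400+0.853000))/(1+402/15815) = 1049/1250 ≈ 0.839200
step 8 [8y] bond c/1=27/400: DF=(1032917/800000 − 27/400·(0.968800+0.956800+0.941600+0.904200+0.862400+0.853000+0.839200))/(1+27/400) = 1619/2000 ≈ 0.809500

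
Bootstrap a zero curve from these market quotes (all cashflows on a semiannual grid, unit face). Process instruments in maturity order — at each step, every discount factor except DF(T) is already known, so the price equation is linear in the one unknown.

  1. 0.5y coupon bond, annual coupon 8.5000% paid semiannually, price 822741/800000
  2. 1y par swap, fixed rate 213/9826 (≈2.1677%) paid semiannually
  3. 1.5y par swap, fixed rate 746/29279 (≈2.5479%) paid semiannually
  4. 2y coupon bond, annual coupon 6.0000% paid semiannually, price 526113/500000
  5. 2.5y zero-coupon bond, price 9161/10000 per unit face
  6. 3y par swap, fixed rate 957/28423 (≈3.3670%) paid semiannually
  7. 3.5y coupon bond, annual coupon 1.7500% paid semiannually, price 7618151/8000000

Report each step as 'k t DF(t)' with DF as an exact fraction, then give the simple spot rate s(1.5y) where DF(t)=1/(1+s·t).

step 1 [0.5y] bond c/2=17/400: DF=(822741/800000 − 17/400·(0))/(1+17/400) = 1973/2000 ≈ 0.986500
step 2 [1y] swap r/2=213/19652: DF=(1 − 213/19652·(0.986500))/(1+213/19652) = 9787/10000 ≈ 0.978700
step 3 [1.5y] swap r/2=373/29279: DF=(1 − 373/29279·(0.986500+0.978700))/(1+373/29279) = 9627/10000 ≈ 0.962700
step 4 [2y] bond c/2=3/100: DF=(526113/500000 − 3/100·(0.986500+0.978700+0.962700))/(1+3/100) = 9363/10000 ≈ 0.936300
step 5 [2.5y] zero: DF = P = 9161/10000 ≈ 0.916100
step 6 [3y] swap r/2=957/56846: DF=(1 − 957/56846·(0.986500+0.978700+0.962700+0.936300+0.916100))/(1+957/56846) = 9043/10000 ≈ 0.904300
step 7 [3.5y] bond c/2=7/800: DF=(7618151/8000000 − 7/800·(0.986500+0.978700+0.962700+0.936300+0.916100+0.904300))/(1+7/800) = 8947/10000 ≈ 0.894700

1 1/2 1973/2000
2 1 9787/10000
3 3/2 9627/10000
4 2 9363/10000
5 5/2 9161/10000
6 3 9043/10000
7 7/2 8947/10000
s(1.5y) = (1/(9627/10000) − 1)/(3/2) = 746/28881 ≈ 2.5830%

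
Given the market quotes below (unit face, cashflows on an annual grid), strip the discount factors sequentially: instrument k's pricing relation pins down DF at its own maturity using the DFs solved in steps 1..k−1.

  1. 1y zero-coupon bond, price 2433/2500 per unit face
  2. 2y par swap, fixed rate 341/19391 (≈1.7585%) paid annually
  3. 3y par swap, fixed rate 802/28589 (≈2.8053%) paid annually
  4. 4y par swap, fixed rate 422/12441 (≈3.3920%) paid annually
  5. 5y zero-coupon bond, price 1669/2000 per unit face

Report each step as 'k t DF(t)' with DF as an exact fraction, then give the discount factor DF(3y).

1 1 2433/2500
2 2 9659/10000
3 3 4599/5000
4 4 4367/5000
5 5 1669/2000
DF(3y) = 4599/5000 ≈ 0.919800

step 1 [1y] zero: DF = P = 2433/2500 ≈ 0.973200
step 2 [2y] swap r/1=341/19391: DF=(1 − 341/19391·(0.973200))/(1+341/19391) = 9659/10000 ≈ 0.965900
step 3 [3y] swap r/1=802/28589: DF=(1 − 802/28589·(0.973200+0.965900))/(1+802/28589) = 4599/5000 ≈ 0.919800
step 4 [4y] swap r/1=422/12441: DF=(1 − 422/12441·(0.973200+0.965900+0.919800))/(1+422/12441) = 4367/5000 ≈ 0.873400
step 5 [5y] zero: DF = P = 1669/2000 ≈ 0.834500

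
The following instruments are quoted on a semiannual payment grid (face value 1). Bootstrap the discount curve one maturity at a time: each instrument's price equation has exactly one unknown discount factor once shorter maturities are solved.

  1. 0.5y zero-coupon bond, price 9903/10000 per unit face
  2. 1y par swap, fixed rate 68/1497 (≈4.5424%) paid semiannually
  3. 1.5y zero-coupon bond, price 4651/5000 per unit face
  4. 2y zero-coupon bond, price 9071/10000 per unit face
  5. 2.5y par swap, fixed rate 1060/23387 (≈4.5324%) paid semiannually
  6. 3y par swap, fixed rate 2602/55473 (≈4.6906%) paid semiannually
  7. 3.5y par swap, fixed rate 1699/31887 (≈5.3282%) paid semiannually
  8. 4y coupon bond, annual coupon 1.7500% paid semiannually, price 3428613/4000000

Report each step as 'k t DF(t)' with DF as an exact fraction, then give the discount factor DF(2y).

step 1 [0.5y] zero: DF = P = 9903/10000 ≈ 0.990300
step 2 [1y] swap r/2=34/1497: DF=(1 − 34/1497·(0.990300))/(1+34/1497) = 4779/5000 ≈ 0.955800
step 3 [1.5y] zero: DF = P = 4651/5000 ≈ 0.930200
step 4 [2y] zero: DF = P = 9071/10000 ≈ 0.907100
step 5 [2.5y] swap r/2=530/23387: DF=(1 − 530/23387·(0.990300+0.955800+0.930200+0.907100))/(1+530/23387) = 447/500 ≈ 0.894000
step 6 [3y] swap r/2=1301/55473: DF=(1 − 1301/55473·(0.990300+0.955800+0.930200+0.907100+0.894000))/(1+1301/55473) = 8699/10000 ≈ 0.869900
step 7 [3.5y] swap r/2=1699/63774: DF=(1 − 1699/63774·(0.990300+0.955800+0.930200+0.907100+0.894000+0.869900))/(1+1699/63774) = 8301/10000 ≈ 0.830100
step 8 [4y] bond c/2=7/800: DF=(3428613/4000000 − 7/800·(0.990300+0.955800+0.930200+0.907100+0.894000+0.869900+0.830100))/(1+7/800) = 993/1250 ≈ 0.794400

1 1/2 9903/10000
2 1 4779/5000
3 3/2 4651/5000
4 2 9071/10000
5 5/2 447/500
6 3 8699/10000
7 7/2 8301/10000
8 4 993/1250
DF(2y) = 9071/10000 ≈ 0.907100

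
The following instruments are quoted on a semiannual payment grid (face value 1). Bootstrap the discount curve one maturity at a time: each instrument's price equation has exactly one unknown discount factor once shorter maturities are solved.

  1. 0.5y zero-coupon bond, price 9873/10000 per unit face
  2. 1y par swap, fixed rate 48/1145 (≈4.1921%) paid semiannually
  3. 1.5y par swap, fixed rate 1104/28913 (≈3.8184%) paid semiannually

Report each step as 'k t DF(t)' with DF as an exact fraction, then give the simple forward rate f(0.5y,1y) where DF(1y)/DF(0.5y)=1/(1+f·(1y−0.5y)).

1 1/2 9873/10000
2 1 1199/1250
3 3/2 1181/1250
f(0.5y,1y) = ((9873/10000)/(1199/1250) − 1)/(1/2) = 281/4796 ≈ 5.8590%

step 1 [0.5y] zero: DF = P = 9873/10000 ≈ 0.987300
step 2 [1y] swap r/2=24/1145: DF=(1 − 24/1145·(0.987300))/(1+24/1145) = 1199/1250 ≈ 0.959200
step 3 [1.5y] swap r/2=552/28913: DF=(1 − 552/28913·(0.987300+0.959200))/(1+552/28913) = 1181/1250 ≈ 0.944800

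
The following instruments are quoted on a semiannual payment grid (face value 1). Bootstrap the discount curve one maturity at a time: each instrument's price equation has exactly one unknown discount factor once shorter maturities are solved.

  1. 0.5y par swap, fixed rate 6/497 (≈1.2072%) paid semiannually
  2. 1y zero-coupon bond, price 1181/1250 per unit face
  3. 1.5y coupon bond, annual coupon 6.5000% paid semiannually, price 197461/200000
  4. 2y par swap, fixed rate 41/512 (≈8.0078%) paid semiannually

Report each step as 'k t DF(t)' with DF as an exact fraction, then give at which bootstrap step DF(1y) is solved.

1 1/2 497/500
2 1 1181/1250
3 3/2 1119/1250
4 2 2131/2500
DF(1y) is solved at step 2

step 1 [0.5y] swap r/2=3/497: DF=(1 − 3/497·(0))/(1+3/497) = 497/500 ≈ 0.994000
step 2 [1y] zero: DF = P = 1181/1250 ≈ 0.944800
step 3 [1.5y] bond c/2=13/400: DF=(197461/200000 − 13/400·(0.994000+0.944800))/(1+13/400) = 1119/1250 ≈ 0.895200
step 4 [2y] swap r/2=41/1024: DF=(1 − 41/1024·(0.994000+0.944800+0.895200))/(1+41/1024) = 2131/2500 ≈ 0.852400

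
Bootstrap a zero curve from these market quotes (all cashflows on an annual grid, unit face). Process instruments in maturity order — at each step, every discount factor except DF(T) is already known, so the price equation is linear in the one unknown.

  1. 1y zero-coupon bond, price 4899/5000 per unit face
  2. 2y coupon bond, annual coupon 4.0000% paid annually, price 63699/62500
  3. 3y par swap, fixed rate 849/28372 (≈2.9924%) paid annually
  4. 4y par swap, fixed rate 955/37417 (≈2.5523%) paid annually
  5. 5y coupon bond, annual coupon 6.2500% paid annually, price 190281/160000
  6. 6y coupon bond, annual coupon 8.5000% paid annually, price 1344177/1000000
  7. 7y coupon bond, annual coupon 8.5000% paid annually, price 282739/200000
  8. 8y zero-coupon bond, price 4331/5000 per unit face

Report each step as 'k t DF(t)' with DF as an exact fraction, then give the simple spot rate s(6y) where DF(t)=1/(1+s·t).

1 1 4899/5000
2 2 9423/10000
3 3 9151/10000
4 4 1809/2000
5 5 562/625
6 6 8753/10000
7 7 2177/2500
8 8 4331/5000
s(6y) = (1/(8753/10000) − 1)/(6) = 1247/52518 ≈ 2.3744%

step 1 [1y] zero: DF = P = 4899/5000 ≈ 0.979800
step 2 [2y] bond c/1=1/25: DF=(63699/62500 − 1/25·(0.979800))/(1+1/25) = 9423/10000 ≈ 0.942300
step 3 [3y] swap r/1=849/28372: DF=(1 − 849/28372·(0.979800+0.942300))/(1+849/28372) = 9151/10000 ≈ 0.915100
step 4 [4y] swap r/1=955/37417: DF=(1 − 955/37417·(0.979800+0.942300+0.915100))/(1+955/37417) = 1809/2000 ≈ 0.904500
step 5 [5y] bond c/1=1/16: DF=(190281/160000 − 1/16·(0.979800+0.942300+0.915100+0.904500))/(1+1/16) = 562/625 ≈ 0.899200
step 6 [6y] bond c/1=17/200: DF=(1344177/1000000 − 17/200·(0.979800+0.942300+0.915100+0.904500+0.899200))/(1+17/200) = 8753/10000 ≈ 0.875300
step 7 [7y] bond c/1=17/200: DF=(282739/200000 − 17/200·(0.979800+0.942300+0.915100+0.904500+0.899200+0.875300))/(1+17/200) = 2177/2500 ≈ 0.870800
step 8 [8y] zero: DF = P = 4331/5000 ≈ 0.866200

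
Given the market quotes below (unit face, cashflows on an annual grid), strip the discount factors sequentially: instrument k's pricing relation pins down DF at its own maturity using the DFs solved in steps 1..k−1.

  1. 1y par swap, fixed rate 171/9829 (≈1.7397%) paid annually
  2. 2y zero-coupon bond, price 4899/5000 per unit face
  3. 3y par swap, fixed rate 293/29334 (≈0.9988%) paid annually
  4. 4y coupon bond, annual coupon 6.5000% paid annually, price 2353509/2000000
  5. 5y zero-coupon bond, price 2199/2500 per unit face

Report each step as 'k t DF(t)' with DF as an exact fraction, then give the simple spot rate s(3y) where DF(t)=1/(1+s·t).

step 1 [1y] swap r/1=171/9829: DF=(1 − 171/9829·(0))/(1+171/9829) = 9829/10000 ≈ 0.982900
step 2 [2y] zero: DF = P = 4899/5000 ≈ 0.979800
step 3 [3y] swap r/1=293/29334: DF=(1 − 293/29334·(0.982900+0.979800))/(1+293/29334) = 9707/10000 ≈ 0.970700
step 4 [4y] bond c/1=13/200: DF=(2353509/2000000 − 13/200·(0.982900+0.979800+0.970700))/(1+13/200) = 9259/10000 ≈ 0.925900
step 5 [5y] zero: DF = P = 2199/2500 ≈ 0.879600

1 1 9829/10000
2 2 4899/5000
3 3 9707/10000
4 4 9259/10000
5 5 2199/2500
s(3y) = (1/(9707/10000) − 1)/(3) = 293/29121 ≈ 1.0061%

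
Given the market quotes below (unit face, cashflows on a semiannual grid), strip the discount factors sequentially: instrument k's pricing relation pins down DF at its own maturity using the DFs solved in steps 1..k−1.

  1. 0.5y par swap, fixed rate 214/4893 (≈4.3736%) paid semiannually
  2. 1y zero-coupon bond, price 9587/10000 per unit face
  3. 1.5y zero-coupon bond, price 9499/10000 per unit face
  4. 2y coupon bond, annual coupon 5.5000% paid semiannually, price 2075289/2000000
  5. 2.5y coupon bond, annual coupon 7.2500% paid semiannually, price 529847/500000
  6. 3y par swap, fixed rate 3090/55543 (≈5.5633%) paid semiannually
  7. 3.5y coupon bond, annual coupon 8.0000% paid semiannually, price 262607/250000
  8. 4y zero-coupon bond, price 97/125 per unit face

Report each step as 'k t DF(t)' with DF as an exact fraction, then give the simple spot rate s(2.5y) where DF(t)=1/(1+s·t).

1 1/2 4893/5000
2 1 9587/10000
3 3/2 9499/10000
4 2 4663/5000
5 5/2 889/1000
6 3 1691/2000
7 7/2 1991/2500
8 4 97/125
s(2.5y) = (1/(889/1000) − 1)/(5/2) = 222/4445 ≈ 4.9944%

step 1 [0.5y] swap r/2=107/4893: DF=(1 − 107/4893·(0))/(1+107/4893) = 4893/5000 ≈ 0.978600
step 2 [1y] zero: DF = P = 9587/10000 ≈ 0.958700
step 3 [1.5y] zero: DF = P = 9499/10000 ≈ 0.949900
step 4 [2y] bond c/2=11/400: DF=(2075289/2000000 − 11/400·(0.978600+0.958700+0.949900))/(1+11/400) = 4663/5000 ≈ 0.932600
step 5 [2.5y] bond c/2=29/800: DF=(529847/500000 − 29/800·(0.978600+0.958700+0.949900+0.932600))/(1+29/800) = 889/1000 ≈ 0.889000
step 6 [3y] swap r/2=1545/55543: DF=(1 − 1545/55543·(0.978600+0.958700+0.949900+0.932600+0.889000))/(1+1545/55543) = 1691/2000 ≈ 0.845500
step 7 [3.5y] bond c/2=1/25: DF=(262607/250000 − 1/25·(0.978600+0.958700+0.949900+0.932600+0.889000+0.845500))/(1+1/25) = 1991/2500 ≈ 0.796400
step 8 [4y] zero: DF = P = 97/125 ≈ 0.776000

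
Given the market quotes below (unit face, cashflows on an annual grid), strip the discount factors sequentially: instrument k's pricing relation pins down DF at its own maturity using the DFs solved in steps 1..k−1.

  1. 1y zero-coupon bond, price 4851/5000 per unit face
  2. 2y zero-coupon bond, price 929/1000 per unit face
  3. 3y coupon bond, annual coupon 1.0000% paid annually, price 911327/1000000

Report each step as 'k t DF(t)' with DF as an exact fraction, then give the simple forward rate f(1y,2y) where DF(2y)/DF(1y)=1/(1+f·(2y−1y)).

1 1 4851/5000
2 2 929/1000
3 3 1767/2000
f(1y,2y) = ((4851/5000)/(929/1000) − 1)/(1) = 206/4645 ≈ 4.4349%

step 1 [1y] zero: DF = P = 4851/5000 ≈ 0.970200
step 2 [2y] zero: DF = P = 929/1000 ≈ 0.929000
step 3 [3y] bond c/1=1/100: DF=(911327/1000000 − 1/100·(0.970200+0.929000))/(1+1/100) = 1767/2000 ≈ 0.883500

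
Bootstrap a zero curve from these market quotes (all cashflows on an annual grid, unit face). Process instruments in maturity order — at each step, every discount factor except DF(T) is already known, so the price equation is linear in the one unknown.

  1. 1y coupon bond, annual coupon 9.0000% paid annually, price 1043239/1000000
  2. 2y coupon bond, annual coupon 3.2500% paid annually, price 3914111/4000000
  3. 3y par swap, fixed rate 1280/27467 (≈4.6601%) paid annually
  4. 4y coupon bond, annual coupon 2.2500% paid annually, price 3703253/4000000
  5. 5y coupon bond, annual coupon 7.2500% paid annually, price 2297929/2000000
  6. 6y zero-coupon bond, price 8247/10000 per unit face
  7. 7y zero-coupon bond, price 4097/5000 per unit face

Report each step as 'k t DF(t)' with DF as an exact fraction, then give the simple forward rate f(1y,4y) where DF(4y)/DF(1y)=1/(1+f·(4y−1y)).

1 1 9571/10000
2 2 1147/1250
3 3 109/125
4 4 169/200
5 5 1657/2000
6 6 8247/10000
7 7 4097/5000
f(1y,4y) = ((9571/10000)/(169/200) − 1)/(3) = 1121/25350 ≈ 4.4221%

step 1 [1y] bond c/1=9/100: DF=(1043239/1000000 − 9/100·(0))/(1+9/100) = 9571/10000 ≈ 0.957100
step 2 [2y] bond c/1=13/400: DF=(3914111/4000000 − 13/400·(0.957100))/(1+13/400) = 1147/1250 ≈ 0.917600
step 3 [3y] swap r/1=1280/27467: DF=(1 − 1280/27467·(0.957100+0.917600))/(1+1280/27467) = 109/125 ≈ 0.872000
step 4 [4y] bond c/1=9/400: DF=(3703253/4000000 − 9/400·(0.957100+0.917600+0.872000))/(1+9/400) = 169/200 ≈ 0.845000
step 5 [5y] bond c/1=29/400: DF=(2297929/2000000 − 29/400·(0.957100+0.917600+0.872000+0.845000))/(1+29/400) = 1657/2000 ≈ 0.828500
step 6 [6y] zero: DF = P = 8247/10000 ≈ 0.824700
step 7 [7y] zero: DF = P = 4097/5000 ≈ 0.819400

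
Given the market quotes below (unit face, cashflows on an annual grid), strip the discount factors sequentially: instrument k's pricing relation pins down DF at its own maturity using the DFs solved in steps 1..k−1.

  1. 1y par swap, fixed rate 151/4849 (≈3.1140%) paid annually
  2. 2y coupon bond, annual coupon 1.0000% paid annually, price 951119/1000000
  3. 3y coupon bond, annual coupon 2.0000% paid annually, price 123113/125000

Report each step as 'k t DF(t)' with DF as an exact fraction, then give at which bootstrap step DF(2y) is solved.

1 1 4849/5000
2 2 9321/10000
3 3 9283/10000
DF(2y) is solved at step 2

step 1 [1y] swap r/1=151/4849: DF=(1 − 151/4849·(0))/(1+151/4849) = 4849/5000 ≈ 0.969800
step 2 [2y] bond c/1=1/100: DF=(951119/1000000 − 1/100·(0.969800))/(1+1/100) = 9321/10000 ≈ 0.932100
step 3 [3y] bond c/1=1/50: DF=(123113/125000 − 1/50·(0.969800+0.932100))/(1+1/50) = 9283/10000 ≈ 0.928300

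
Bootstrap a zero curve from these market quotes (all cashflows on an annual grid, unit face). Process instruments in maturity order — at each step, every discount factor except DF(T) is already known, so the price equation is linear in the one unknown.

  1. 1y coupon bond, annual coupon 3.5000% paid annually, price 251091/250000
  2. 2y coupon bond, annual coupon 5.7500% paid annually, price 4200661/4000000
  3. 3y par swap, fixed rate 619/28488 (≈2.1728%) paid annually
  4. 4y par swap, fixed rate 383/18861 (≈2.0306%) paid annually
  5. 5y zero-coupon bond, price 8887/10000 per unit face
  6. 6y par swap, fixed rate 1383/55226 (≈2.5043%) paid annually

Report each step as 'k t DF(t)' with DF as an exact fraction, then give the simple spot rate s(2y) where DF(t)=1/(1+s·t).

1 1 1213/1250
2 2 9403/10000
3 3 9381/10000
4 4 4617/5000
5 5 8887/10000
6 6 8617/10000
s(2y) = (1/(9403/10000) − 1)/(2) = 597/18806 ≈ 3.1745%

step 1 [1y] bond c/1=7/200: DF=(251091/250000 − 7/200·(0))/(1+7/200) = 1213/1250 ≈ 0.970400
step 2 [2y] bond c/1=23/400: DF=(4200661/4000000 − 23/400·(0.970400))/(1+23/400) = 9403/10000 ≈ 0.940300
step 3 [3y] swap r/1=619/28488: DF=(1 − 619/28488·(0.970400+0.940300))/(1+619/28488) = 9381/10000 ≈ 0.938100
step 4 [4y] swap r/1=383/18861: DF=(1 − 383/18861·(0.970400+0.940300+0.938100))/(1+383/18861) = 4617/5000 ≈ 0.923400
step 5 [5y] zero: DF = P = 8887/10000 ≈ 0.888700
step 6 [6y] swap r/1=1383/55226: DF=(1 − 1383/55226·(0.970400+0.940300+0.938100+0.923400+0.888700))/(1+1383/55226) = 8617/10000 ≈ 0.861700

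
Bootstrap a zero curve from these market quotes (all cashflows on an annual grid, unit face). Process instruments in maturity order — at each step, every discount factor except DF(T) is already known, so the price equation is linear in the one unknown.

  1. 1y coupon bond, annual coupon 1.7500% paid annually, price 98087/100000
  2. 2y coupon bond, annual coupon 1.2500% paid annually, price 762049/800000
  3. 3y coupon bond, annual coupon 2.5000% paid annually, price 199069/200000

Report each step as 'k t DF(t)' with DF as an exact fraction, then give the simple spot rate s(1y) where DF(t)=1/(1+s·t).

1 1 241/250
2 2 9289/10000
3 3 9249/10000
s(1y) = (1/(241/250) − 1)/(1) = 9/241 ≈ 3.7344%

step 1 [1y] bond c/1=7/400: DF=(98087/100000 − 7/400·(0))/(1+7/400) = 241/250 ≈ 0.964000
step 2 [2y] bond c/1=1/80: DF=(762049/800000 − 1/80·(0.964000))/(1+1/80) = 9289/10000 ≈ 0.928900
step 3 [3y] bond c/1=1/40: DF=(199069/200000 − 1/40·(0.964000+0.928900))/(1+1/40) = 9249/10000 ≈ 0.924900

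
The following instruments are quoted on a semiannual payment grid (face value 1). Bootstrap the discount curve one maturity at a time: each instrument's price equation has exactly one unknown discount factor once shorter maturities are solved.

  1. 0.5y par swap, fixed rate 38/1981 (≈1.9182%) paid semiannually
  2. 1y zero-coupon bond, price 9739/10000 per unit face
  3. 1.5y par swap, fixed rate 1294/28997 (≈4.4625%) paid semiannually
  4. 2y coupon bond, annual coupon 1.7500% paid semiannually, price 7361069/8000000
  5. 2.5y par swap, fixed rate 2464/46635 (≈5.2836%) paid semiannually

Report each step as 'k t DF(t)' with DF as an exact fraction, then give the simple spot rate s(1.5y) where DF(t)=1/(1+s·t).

1 1/2 1981/2000
2 1 9739/10000
3 3/2 9353/10000
4 2 887/1000
5 5/2 548/625
s(1.5y) = (1/(9353/10000) − 1)/(3/2) = 1294/28059 ≈ 4.6117%

step 1 [0.5y] swap r/2=19/1981: DF=(1 − 19/1981·(0))/(1+19/1981) = 1981/2000 ≈ 0.990500
step 2 [1y] zero: DF = P = 9739/10000 ≈ 0.973900
step 3 [1.5y] swap r/2=647/28997: DF=(1 − 647/28997·(0.990500+0.973900))/(1+647/28997) = 9353/10000 ≈ 0.935300
step 4 [2y] bond c/2=7/800: DF=(7361069/8000000 − 7/800·(0.990500+0.973900+0.935300))/(1+7/800) = 887/1000 ≈ 0.887000
step 5 [2.5y] swap r/2=1232/46635: DF=(1 − 1232/46635·(0.990500+0.973900+0.935300+0.887000))/(1+1232/46635) = 548/625 ≈ 0.876800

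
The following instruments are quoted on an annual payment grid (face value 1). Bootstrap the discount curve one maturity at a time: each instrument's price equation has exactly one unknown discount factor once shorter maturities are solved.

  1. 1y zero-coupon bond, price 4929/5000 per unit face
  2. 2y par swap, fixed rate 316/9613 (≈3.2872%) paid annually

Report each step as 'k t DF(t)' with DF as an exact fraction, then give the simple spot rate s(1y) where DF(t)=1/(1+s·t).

step 1 [1y] zero: DF = P = 4929/5000 ≈ 0.985800
step 2 [2y] swap r/1=316/9613: DF=(1 − 316/9613·(0.985800))/(1+316/9613) = 1171/1250 ≈ 0.936800

1 1 4929/5000
2 2 1171/1250
s(1y) = (1/(4929/5000) − 1)/(1) = 71/4929 ≈ 1.4405%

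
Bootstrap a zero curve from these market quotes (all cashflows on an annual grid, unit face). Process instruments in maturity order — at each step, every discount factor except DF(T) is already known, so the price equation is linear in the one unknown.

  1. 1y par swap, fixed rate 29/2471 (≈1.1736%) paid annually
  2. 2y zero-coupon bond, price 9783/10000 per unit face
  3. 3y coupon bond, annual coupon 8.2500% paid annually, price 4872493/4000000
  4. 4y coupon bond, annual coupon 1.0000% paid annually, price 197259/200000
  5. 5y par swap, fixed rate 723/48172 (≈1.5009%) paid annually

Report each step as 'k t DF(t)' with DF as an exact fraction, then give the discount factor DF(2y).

1 1 2471/2500
2 2 9783/10000
3 3 4877/5000
4 4 4737/5000
5 5 9277/10000
DF(2y) = 9783/10000 ≈ 0.978300

step 1 [1y] swap r/1=29/2471: DF=(1 − 29/2471·(0))/(1+29/2471) = 2471/2500 ≈ 0.988400
step 2 [2y] zero: DF = P = 9783/10000 ≈ 0.978300
step 3 [3y] bond c/1=33/400: DF=(4872493/4000000 − 33/400·(0.988400+0.978300))/(1+33/400) = 4877/5000 ≈ 0.975400
step 4 [4y] bond c/1=1/100: DF=(197259/200000 − 1/100·(0.988400+0.978300+0.975400))/(1+1/100) = 4737/5000 ≈ 0.947400
step 5 [5y] swap r/1=723/48172: DF=(1 − 723/48172·(0.988400+0.978300+0.975400+0.947400))/(1+723/48172) = 9277/10000 ≈ 0.927700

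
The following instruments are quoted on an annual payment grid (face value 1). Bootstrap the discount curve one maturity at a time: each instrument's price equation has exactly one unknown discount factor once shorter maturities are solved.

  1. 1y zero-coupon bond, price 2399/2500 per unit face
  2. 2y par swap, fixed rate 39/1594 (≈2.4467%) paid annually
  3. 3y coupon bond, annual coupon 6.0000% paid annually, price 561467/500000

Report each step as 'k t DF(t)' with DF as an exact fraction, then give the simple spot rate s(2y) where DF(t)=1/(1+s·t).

1 1 2399/2500
2 2 2383/2500
3 3 9511/10000
s(2y) = (1/(2383/2500) − 1)/(2) = 117/4766 ≈ 2.4549%

step 1 [1y] zero: DF = P = 2399/2500 ≈ 0.959600
step 2 [2y] swap r/1=39/1594: DF=(1 − 39/1594·(0.959600))/(1+39/1594) = 2383/2500 ≈ 0.953200
step 3 [3y] bond c/1=3/50: DF=(561467/500000 − 3/50·(0.959600+0.953200))/(1+3/50) = 9511/10000 ≈ 0.951100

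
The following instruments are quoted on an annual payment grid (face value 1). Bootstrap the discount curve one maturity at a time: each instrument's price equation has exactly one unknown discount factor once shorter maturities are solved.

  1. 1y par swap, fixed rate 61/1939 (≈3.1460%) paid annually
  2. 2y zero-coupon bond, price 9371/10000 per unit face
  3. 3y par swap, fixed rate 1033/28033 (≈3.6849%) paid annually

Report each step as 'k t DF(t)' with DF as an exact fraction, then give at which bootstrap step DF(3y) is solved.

1 1 1939/2000
2 2 9371/10000
3 3 8967/10000
DF(3y) is solved at step 3

step 1 [1y] swap r/1=61/1939: DF=(1 − 61/1939·(0))/(1+61/1939) = 1939/2000 ≈ 0.969500
step 2 [2y] zero: DF = P = 9371/10000 ≈ 0.937100
step 3 [3y] swap r/1=1033/28033: DF=(1 − 1033/28033·(0.969500+0.937100))/(1+1033/28033) = 8967/10000 ≈ 0.896700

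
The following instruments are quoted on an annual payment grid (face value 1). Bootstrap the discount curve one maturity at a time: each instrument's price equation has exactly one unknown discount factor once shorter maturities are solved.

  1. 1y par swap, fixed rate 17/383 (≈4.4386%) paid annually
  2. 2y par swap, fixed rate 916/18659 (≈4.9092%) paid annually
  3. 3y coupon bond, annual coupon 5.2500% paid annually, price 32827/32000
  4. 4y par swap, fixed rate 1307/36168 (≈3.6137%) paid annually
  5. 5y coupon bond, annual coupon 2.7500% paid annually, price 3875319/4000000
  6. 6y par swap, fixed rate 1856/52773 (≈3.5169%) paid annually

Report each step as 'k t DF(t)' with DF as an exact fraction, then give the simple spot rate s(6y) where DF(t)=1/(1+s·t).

1 1 383/400
2 2 2271/2500
3 3 551/625
4 4 8693/10000
5 5 8461/10000
6 6 509/625
s(6y) = (1/(509/625) − 1)/(6) = 58/1527 ≈ 3.7983%

step 1 [1y] swap r/1=17/383: DF=(1 − 17/383·(0))/(1+17/383) = 383/400 ≈ 0.957500
step 2 [2y] swap r/1=916/18659: DF=(1 − 916/18659·(0.957500))/(1+916/18659) = 2271/2500 ≈ 0.908400
step 3 [3y] bond c/1=21/400: DF=(32827/32000 − 21/400·(0.957500+0.908400))/(1+21/400) = 551/625 ≈ 0.881600
step 4 [4y] swap r/1=1307/36168: DF=(1 − 1307/36168·(0.957500+0.908400+0.881600))/(1+1307/36168) = 8693/10000 ≈ 0.869300
step 5 [5y] bond c/1=11/400: DF=(3875319/4000000 − 11/400·(0.957500+0.908400+0.881600+0.869300))/(1+11/400) = 8461/10000 ≈ 0.846100
step 6 [6y] swap r/1=1856/52773: DF=(1 − 1856/52773·(0.957500+0.908400+0.881600+0.869300+0.846100))/(1+1856/52773) = 509/625 ≈ 0.814400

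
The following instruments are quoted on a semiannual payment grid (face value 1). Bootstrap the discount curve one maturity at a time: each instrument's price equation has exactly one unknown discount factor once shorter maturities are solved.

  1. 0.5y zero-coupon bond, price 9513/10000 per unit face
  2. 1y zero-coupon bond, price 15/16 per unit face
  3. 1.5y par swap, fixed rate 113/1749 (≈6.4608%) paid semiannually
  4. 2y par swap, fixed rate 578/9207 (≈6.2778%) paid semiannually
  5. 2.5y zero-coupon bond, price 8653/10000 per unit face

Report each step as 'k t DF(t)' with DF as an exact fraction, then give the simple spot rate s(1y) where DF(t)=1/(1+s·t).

step 1 [0.5y] zero: DF = P = 9513/10000 ≈ 0.951300
step 2 [1y] zero: DF = P = 15/16 ≈ 0.937500
step 3 [1.5y] swap r/2=113/3498: DF=(1 − 113/3498·(0.951300+0.937500))/(1+113/3498) = 1137/1250 ≈ 0.909600
step 4 [2y] swap r/2=289/9207: DF=(1 − 289/9207·(0.951300+0.937500+0.909600))/(1+289/9207) = 2211/2500 ≈ 0.884400
step 5 [2.5y] zero: DF = P = 8653/10000 ≈ 0.865300

1 1/2 9513/10000
2 1 15/16
3 3/2 1137/1250
4 2 2211/2500
5 5/2 8653/10000
s(1y) = (1/(15/16) − 1)/(1) = 1/15 ≈ 6.6667%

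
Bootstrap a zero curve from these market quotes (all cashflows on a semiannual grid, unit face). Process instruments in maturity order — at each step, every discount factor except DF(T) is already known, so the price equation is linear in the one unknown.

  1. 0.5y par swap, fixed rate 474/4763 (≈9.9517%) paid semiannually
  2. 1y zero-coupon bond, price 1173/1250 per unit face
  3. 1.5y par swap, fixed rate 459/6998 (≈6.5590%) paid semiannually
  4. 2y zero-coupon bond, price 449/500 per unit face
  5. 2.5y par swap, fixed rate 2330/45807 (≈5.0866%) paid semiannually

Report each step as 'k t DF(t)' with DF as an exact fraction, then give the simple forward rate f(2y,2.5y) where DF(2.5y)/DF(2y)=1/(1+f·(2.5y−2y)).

1 1/2 4763/5000
2 1 1173/1250
3 3/2 4541/5000
4 2 449/500
5 5/2 1767/2000
f(2y,2.5y) = ((449/500)/(1767/2000) − 1)/(1/2) = 58/1767 ≈ 3.2824%

step 1 [0.5y] swap r/2=237/4763: DF=(1 − 237/4763·(0))/(1+237/4763) = 4763/5000 ≈ 0.952600
step 2 [1y] zero: DF = P = 1173/1250 ≈ 0.938400
step 3 [1.5y] swap r/2=459/13996: DF=(1 − 459/13996·(0.952600+0.938400))/(1+459/13996) = 4541/5000 ≈ 0.908200
step 4 [2y] zero: DF = P = 449/500 ≈ 0.898000
step 5 [2.5y] swap r/2=1165/45807: DF=(1 − 1165/45807·(0.952600+0.938400+0.908200+0.898000))/(1+1165/45807) = 1767/2000 ≈ 0.883500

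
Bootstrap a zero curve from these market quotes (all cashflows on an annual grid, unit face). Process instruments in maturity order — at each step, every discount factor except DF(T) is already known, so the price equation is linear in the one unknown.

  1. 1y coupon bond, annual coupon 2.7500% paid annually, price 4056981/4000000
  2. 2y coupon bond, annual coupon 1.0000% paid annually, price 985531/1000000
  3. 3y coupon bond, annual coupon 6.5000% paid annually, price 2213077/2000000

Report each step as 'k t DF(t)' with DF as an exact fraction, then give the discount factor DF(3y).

step 1 [1y] bond c/1=11/400: DF=(4056981/4000000 − 11/400·(0))/(1+11/400) = 9871/10000 ≈ 0.987100
step 2 [2y] bond c/1=1/100: DF=(985531/1000000 − 1/100·(0.987100))/(1+1/100) = 483/500 ≈ 0.966000
step 3 [3y] bond c/1=13/200: DF=(2213077/2000000 − 13/200·(0.987100+0.966000))/(1+13/200) = 4599/5000 ≈ 0.919800

1 1 9871/10000
2 2 483/500
3 3 4599/5000
DF(3y) = 4599/5000 ≈ 0.919800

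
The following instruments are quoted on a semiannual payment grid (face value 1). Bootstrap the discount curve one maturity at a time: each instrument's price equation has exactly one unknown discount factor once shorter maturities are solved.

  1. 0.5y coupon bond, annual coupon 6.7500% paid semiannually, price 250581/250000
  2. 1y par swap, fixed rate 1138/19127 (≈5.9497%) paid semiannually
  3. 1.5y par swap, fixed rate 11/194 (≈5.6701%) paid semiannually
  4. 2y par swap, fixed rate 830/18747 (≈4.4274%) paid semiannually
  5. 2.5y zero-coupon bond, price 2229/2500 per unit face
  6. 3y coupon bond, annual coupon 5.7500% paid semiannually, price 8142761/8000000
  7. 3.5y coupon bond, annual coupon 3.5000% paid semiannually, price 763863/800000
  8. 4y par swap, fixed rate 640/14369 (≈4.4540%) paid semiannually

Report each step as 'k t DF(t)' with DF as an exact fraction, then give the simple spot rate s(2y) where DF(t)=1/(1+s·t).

step 1 [0.5y] bond c/2=27/800: DF=(250581/250000 − 27/800·(0))/(1+27/800) = 606/625 ≈ 0.969600
step 2 [1y] swap r/2=569/19127: DF=(1 − 569/19127·(0.969600))/(1+569/19127) = 9431/10000 ≈ 0.943100
step 3 [1.5y] swap r/2=11/388: DF=(1 − 11/388·(0.969600+0.943100))/(1+11/388) = 9197/10000 ≈ 0.919700
step 4 [2y] swap r/2=415/18747: DF=(1 − 415/18747·(0.969600+0.943100+0.919700))/(1+415/18747) = 917/1000 ≈ 0.917000
step 5 [2.5y] zero: DF = P = 2229/2500 ≈ 0.891600
step 6 [3y] bond c/2=23/800: DF=(8142761/8000000 − 23/800·(0.969600+0.943100+0.919700+0.917000+0.891600))/(1+23/800) = 8597/10000 ≈ 0.859700
step 7 [3.5y] bond c/2=7/400: DF=(763863/800000 − 7/400·(0.969600+0.943100+0.919700+0.917000+0.891600+0.859700))/(1+7/400) = 4219/5000 ≈ 0.843800
step 8 [4y] swap r/2=320/14369: DF=(1 − 320/14369·(0.969600+0.943100+0.919700+0.917000+0.891600+0.859700+0.843800))/(1+320/14369) = 21/25 ≈ 0.840000

1 1/2 606/625
2 1 9431/10000
3 3/2 9197/10000
4 2 917/1000
5 5/2 2229/2500
6 3 8597/10000
7 7/2 4219/5000
8 4 21/25
s(2y) = (1/(917/1000) − 1)/(2) = 83/1834 ≈ 4.5256%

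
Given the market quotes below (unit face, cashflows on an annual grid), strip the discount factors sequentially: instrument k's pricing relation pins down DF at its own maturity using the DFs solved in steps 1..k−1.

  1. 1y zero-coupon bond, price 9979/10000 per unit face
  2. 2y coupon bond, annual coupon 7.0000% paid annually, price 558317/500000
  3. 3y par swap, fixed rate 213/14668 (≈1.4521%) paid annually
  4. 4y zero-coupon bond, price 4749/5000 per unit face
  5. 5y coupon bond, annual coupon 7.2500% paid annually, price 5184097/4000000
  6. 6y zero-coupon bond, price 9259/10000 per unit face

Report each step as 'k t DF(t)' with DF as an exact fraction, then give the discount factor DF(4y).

step 1 [1y] zero: DF = P = 9979/10000 ≈ 0.997900
step 2 [2y] bond c/1=7/100: DF=(558317/500000 − 7/100·(0.997900))/(1+7/100) = 9783/10000 ≈ 0.978300
step 3 [3y] swap r/1=213/14668: DF=(1 − 213/14668·(0.997900+0.978300))/(1+213/14668) = 4787/5000 ≈ 0.957400
step 4 [4y] zero: DF = P = 4749/5000 ≈ 0.949800
step 5 [5y] bond c/1=29/400: DF=(5184097/4000000 − 29/400·(0.997900+0.978300+0.957400+0.949800))/(1+29/400) = 9459/10000 ≈ 0.945900
step 6 [6y] zero: DF = P = 9259/10000 ≈ 0.925900

1 1 9979/10000
2 2 9783/10000
3 3 4787/5000
4 4 4749/5000
5 5 9459/10000
6 6 9259/10000
DF(4y) = 4749/5000 ≈ 0.949800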